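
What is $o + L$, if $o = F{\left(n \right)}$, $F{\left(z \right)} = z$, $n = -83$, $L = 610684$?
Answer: $610601$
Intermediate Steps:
$o = -83$
$o + L = -83 + 610684 = 610601$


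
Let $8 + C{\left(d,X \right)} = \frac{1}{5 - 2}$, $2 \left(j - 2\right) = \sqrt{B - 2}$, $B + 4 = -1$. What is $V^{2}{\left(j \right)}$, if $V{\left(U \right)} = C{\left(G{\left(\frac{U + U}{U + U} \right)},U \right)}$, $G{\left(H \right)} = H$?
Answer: $\frac{529}{9} \approx 58.778$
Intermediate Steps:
$B = -5$ ($B = -4 - 1 = -5$)
$j = 2 + \frac{i \sqrt{7}}{2}$ ($j = 2 + \frac{\sqrt{-5 - 2}}{2} = 2 + \frac{\sqrt{-7}}{2} = 2 + \frac{i \sqrt{7}}{2} \approx 2.0 + 1.3229 i$)
$C{\left(d,X \right)} = - \frac{23}{3}$ ($C{\left(d,X \right)} = -8 + \frac{1}{5 - 2} = -8 + \frac{1}{3} = - \frac{23}{3}$)
$V{\left(U \right)} = - \frac{23}{3}$
$V^{2}{\left(j \right)} = \left(- \frac{23}{3}\right)^{2} = \frac{529}{9}$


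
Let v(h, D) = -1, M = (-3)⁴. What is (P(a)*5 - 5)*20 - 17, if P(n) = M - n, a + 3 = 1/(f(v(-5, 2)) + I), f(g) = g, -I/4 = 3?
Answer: 107779/13 ≈ 8290.7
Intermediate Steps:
M = 81
I = -12 (I = -4*3 = -12)
a = -40/13 (a = -3 + 1/(-1 - 12) = -3 + 1/(-13) = -3 - 1/13 = -40/13 ≈ -3.0769)
P(n) = 81 - n
(P(a)*5 - 5)*20 - 17 = ((81 - 1*(-40/13))*5 - 5)*20 - 17 = ((81 + 40/13)*5 - 5)*20 - 17 = ((1093/13)*5 - 5)*20 - 17 = (5465/13 - 5)*20 - 17 = (5400/13)*20 - 17 = 108000/13 - 17 = 107779/13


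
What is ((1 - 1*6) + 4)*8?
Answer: -8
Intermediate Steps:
((1 - 1*6) + 4)*8 = ((1 - 6) + 4)*8 = (-5 + 4)*8 = -1*8 = -8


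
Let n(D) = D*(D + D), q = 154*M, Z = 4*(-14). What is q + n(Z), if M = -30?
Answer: 1652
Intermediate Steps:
Z = -56
q = -4620 (q = 154*(-30) = -4620)
n(D) = 2*D² (n(D) = D*(2*D) = 2*D²)
q + n(Z) = -4620 + 2*(-56)² = -4620 + 2*3136 = -4620 + 6272 = 1652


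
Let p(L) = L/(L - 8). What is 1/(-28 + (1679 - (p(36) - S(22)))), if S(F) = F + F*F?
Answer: 7/15090 ≈ 0.00046388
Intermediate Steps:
S(F) = F + F²
p(L) = L/(-8 + L)
1/(-28 + (1679 - (p(36) - S(22)))) = 1/(-28 + (1679 - (36/(-8 + 36) - 22*(1 + 22)))) = 1/(-28 + (1679 - (36/28 - 22*23))) = 1/(-28 + (1679 - (36*(1/28) - 1*506))) = 1/(-28 + (1679 - (9/7 - 506))) = 1/(-28 + (1679 - 1*(-3533/7))) = 1/(-28 + (1679 + 3533/7)) = 1/(-28 + 15286/7) = 1/(15090/7) = 7/15090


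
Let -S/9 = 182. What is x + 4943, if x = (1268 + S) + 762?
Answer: 5335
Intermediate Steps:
S = -1638 (S = -9*182 = -1638)
x = 392 (x = (1268 - 1638) + 762 = -370 + 762 = 392)
x + 4943 = 392 + 4943 = 5335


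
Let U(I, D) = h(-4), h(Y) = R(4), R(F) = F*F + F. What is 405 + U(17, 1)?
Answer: 425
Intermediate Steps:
R(F) = F + F² (R(F) = F² + F = F + F²)
h(Y) = 20 (h(Y) = 4*(1 + 4) = 4*5 = 20)
U(I, D) = 20
405 + U(17, 1) = 405 + 20 = 425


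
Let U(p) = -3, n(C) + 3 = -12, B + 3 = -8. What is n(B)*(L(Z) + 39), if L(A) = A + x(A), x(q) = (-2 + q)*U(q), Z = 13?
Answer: -285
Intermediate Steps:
B = -11 (B = -3 - 8 = -11)
n(C) = -15 (n(C) = -3 - 12 = -15)
x(q) = 6 - 3*q (x(q) = (-2 + q)*(-3) = 6 - 3*q)
L(A) = 6 - 2*A (L(A) = A + (6 - 3*A) = 6 - 2*A)
n(B)*(L(Z) + 39) = -15*((6 - 2*13) + 39) = -15*((6 - 26) + 39) = -15*(-20 + 39) = -15*19 = -285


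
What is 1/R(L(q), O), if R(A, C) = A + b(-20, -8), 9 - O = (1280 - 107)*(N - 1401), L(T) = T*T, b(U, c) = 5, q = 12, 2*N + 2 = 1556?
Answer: 1/149 ≈ 0.0067114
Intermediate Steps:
N = 777 (N = -1 + (1/2)*1556 = -1 + 778 = 777)
L(T) = T**2
O = 731961 (O = 9 - (1280 - 107)*(777 - 1401) = 9 - 1173*(-624) = 9 - 1*(-731952) = 9 + 731952 = 731961)
R(A, C) = 5 + A (R(A, C) = A + 5 = 5 + A)
1/R(L(q), O) = 1/(5 + 12**2) = 1/(5 + 144) = 1/149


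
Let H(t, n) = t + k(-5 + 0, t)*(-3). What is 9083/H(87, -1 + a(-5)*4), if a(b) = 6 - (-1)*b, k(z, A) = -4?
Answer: 9083/99 ≈ 91.747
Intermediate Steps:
a(b) = 6 + b
H(t, n) = 12 + t (H(t, n) = t - 4*(-3) = t + 12 = 12 + t)
9083/H(87, -1 + a(-5)*4) = 9083/(12 + 87) = 9083/99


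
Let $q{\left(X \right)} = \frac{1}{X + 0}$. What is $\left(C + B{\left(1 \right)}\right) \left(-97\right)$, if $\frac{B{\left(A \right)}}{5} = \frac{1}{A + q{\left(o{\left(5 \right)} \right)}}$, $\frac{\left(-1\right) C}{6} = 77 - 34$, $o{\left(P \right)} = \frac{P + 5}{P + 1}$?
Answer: $\frac{197783}{8} \approx 24723.0$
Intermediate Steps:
$o{\left(P \right)} = \frac{5 + P}{1 + P}$
$C = -258$ ($C = - 6 \left(77 - 34\right) = \left(-6\right) 43 = -258$)
$q{\left(X \right)} = \frac{1}{X}$
$B{\left(A \right)} = \frac{5}{\frac{3}{5} + A}$ ($B{\left(A \right)} = \frac{5}{A + \frac{1}{\frac{1}{1 + 5} \left(5 + 5\right)}} = \frac{5}{A + \frac{1}{\frac{1}{6} \cdot 10}} = \frac{5}{A + \frac{1}{\frac{5}{3}}} = \frac{5}{A + \frac{3}{5}} = \frac{5}{\frac{3}{5} + A}$)
$\left(C + B{\left(1 \right)}\right) \left(-97\right) = \left(-258 + \frac{25}{3 + 5 \cdot 1}\right) \left(-97\right) = \left(-258 + \frac{25}{3 + 5}\right) \left(-97\right) = \left(-258 + \frac{25}{8}\right) \left(-97\right) = \left(- \frac{2039}{8}\right) \left(-97\right) = \frac{197783}{8}$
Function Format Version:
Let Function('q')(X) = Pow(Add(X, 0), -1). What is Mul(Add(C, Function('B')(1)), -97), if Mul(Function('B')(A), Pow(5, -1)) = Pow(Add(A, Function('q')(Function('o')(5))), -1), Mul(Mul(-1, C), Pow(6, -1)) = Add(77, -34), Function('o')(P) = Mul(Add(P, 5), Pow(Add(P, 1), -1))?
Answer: Rational(197783, 8) ≈ 24723.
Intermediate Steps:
Function('o')(P) = Mul(Pow(Add(1, P), -1), Add(5, P)) (Function('o')(P) = Mul(Add(5, P), Pow(Add(1, P), -1)) = Mul(Pow(Add(1, P), -1), Add(5, P)))
C = -258 (C = Mul(-6, Add(77, -34)) = Mul(-6, 43) = -258)
Function('q')(X) = Pow(X, -1)
Function('B')(A) = Mul(5, Pow(Add(Rational(3, 5), A), -1)) (Function('B')(A) = Mul(5, Pow(Add(A, Pow(Mul(Pow(Add(1, 5), -1), Add(5, 5)), -1)), -1)) = Mul(5, Pow(Add(A, Pow(Mul(Pow(6, -1), 10), -1)), -1)) = Mul(5, Pow(Add(A, Pow(Mul(Rational(1, 6), 10), -1)), -1)) = Mul(5, Pow(Add(A, Pow(Rational(5, 3), -1)), -1)) = Mul(5, Pow(Add(A, Rational(3, 5)), -1)) = Mul(5, Pow(Add(Rational(3, 5), A), -1)))
Mul(Add(C, Function('B')(1)), -97) = Mul(Add(-258, Mul(25, Pow(Add(3, Mul(5, 1)), -1))), -97) = Mul(Add(-258, Mul(25, Pow(Add(3, 5), -1))), -97) = Mul(Add(-258, Mul(25, Pow(8, -1))), -97) = Mul(Add(-258, Mul(25, Rational(1, 8))), -97) = Mul(Add(-258, Rational(25, 8)), -97) = Mul(Rational(-2039, 8), -97) = Rational(197783, 8)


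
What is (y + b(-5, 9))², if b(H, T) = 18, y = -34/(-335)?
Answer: 36772096/112225 ≈ 327.66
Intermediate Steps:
y = 34/335 (y = -34*(-1/335) = 34/335 ≈ 0.10149)
(y + b(-5, 9))² = (34/335 + 18)² = (6064/335)² = 36772096/112225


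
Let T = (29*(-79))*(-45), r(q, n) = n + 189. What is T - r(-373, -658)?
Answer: 103564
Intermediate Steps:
r(q, n) = 189 + n
T = 103095 (T = -2291*(-45) = 103095)
T - r(-373, -658) = 103095 - (189 - 658) = 103095 - 1*(-469) = 103095 + 469 = 103564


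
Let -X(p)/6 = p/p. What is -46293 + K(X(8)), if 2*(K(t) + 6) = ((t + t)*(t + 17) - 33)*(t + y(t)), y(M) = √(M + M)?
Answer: -45804 - 165*I*√3 ≈ -45804.0 - 285.79*I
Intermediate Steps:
y(M) = √2*√M (y(M) = √(2*M) = √2*√M)
X(p) = -6 (X(p) = -6*p/p = -6*1 = -6)
K(t) = -6 + (-33 + 2*t*(17 + t))*(t + √2*√t)/2 (K(t) = -6 + (((t + t)*(t + 17) - 33)*(t + √2*√t))/2 = -6 + (((2*t)*(17 + t) - 33)*(t + √2*√t))/2 = -6 + ((2*t*(17 + t) - 33)*(t + √2*√t))/2 = -6 + ((-33 + 2*t*(17 + t))*(t + √2*√t))/2 = -6 + (-33 + 2*t*(17 + t))*(t + √2*√t)/2)
-46293 + K(X(8)) = -46293 + (-6 + (-6)³ + 17*(-6)² - 33/2*(-6) + √2*(-6)^(5/2) + 17*√2*(-6)^(3/2) - 33*√2*√(-6)/2) = -46293 + (-6 - 216 + 17*36 + 99 + √2*(36*I*√6) + 17*√2*(-6*I*√6) - 33*√2*I*√6/2) = -46293 + (-6 - 216 + 612 + 99 + 72*I*√3 - 204*I*√3 - 33*I*√3) = -46293 + (489 - 165*I*√3) = -45804 - 165*I*√3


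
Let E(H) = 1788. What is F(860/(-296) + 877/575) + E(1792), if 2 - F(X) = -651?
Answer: 2441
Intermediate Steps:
F(X) = 653 (F(X) = 2 - 1*(-651) = 2 + 651 = 653)
F(860/(-296) + 877/575) + E(1792) = 653 + 1788 = 2441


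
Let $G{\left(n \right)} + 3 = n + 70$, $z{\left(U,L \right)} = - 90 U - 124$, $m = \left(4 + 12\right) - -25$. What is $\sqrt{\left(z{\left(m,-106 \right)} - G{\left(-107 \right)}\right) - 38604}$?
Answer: $i \sqrt{42378} \approx 205.86 i$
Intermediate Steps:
$m = 41$ ($m = 16 + 25 = 41$)
$z{\left(U,L \right)} = -124 - 90 U$
$G{\left(n \right)} = 67 + n$ ($G{\left(n \right)} = -3 + \left(n + 70\right) = -3 + \left(70 + n\right) = 67 + n$)
$\sqrt{\left(z{\left(m,-106 \right)} - G{\left(-107 \right)}\right) - 38604} = \sqrt{\left(\left(-124 - 3690\right) - \left(67 - 107\right)\right) - 38604} = \sqrt{\left(\left(-124 - 3690\right) - -40\right) - 38604} = \sqrt{\left(-3814 + 40\right) - 38604} = \sqrt{-3774 - 38604} = \sqrt{-42378} = i \sqrt{42378}$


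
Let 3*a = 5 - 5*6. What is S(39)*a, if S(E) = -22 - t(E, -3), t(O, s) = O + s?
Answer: 1450/3 ≈ 483.33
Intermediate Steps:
a = -25/3 (a = (5 - 5*6)/3 = (5 - 30)/3 = (⅓)*(-25) = -25/3 ≈ -8.3333)
S(E) = -19 - E (S(E) = -22 - (E - 3) = -22 - (-3 + E) = -22 + (3 - E) = -19 - E)
S(39)*a = (-19 - 1*39)*(-25/3) = (-19 - 39)*(-25/3) = -58*(-25/3) = 1450/3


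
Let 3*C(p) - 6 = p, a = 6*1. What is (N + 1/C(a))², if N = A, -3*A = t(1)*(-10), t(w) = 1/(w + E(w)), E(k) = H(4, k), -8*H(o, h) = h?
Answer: 116281/7056 ≈ 16.480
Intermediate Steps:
H(o, h) = -h/8
E(k) = -k/8
a = 6
C(p) = 2 + p/3
t(w) = 8/(7*w) (t(w) = 1/(w - w/8) = 1/(7*w/8) = 8/(7*w))
A = 80/21 (A = -(8/7)/1*(-10)/3 = -(8/7)*1*(-10)/3 = -8*(-10)/21 = -⅓*(-80/7) = 80/21 ≈ 3.8095)
N = 80/21 ≈ 3.8095
(N + 1/C(a))² = (80/21 + 1/(2 + (⅓)*6))² = (80/21 + 1/(2 + 2))² = (80/21 + 1/4)² = (80/21 + ¼)² = (341/84)² = 116281/7056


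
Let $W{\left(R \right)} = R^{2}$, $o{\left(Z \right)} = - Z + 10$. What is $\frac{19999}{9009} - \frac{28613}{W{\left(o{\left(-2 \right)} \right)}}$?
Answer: $- \frac{1348649}{6864} \approx -196.48$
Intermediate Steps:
$o{\left(Z \right)} = 10 - Z$
$\frac{19999}{9009} - \frac{28613}{W{\left(o{\left(-2 \right)} \right)}} = \frac{19999}{9009} - \frac{28613}{\left(10 - -2\right)^{2}} = 19999 \cdot \frac{1}{9009} - \frac{28613}{\left(10 + 2\right)^{2}} = \frac{2857}{1287} - \frac{28613}{12^{2}} = \frac{2857}{1287} - \frac{28613}{144} = - \frac{1348649}{6864}$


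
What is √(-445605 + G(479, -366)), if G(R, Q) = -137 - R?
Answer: I*√446221 ≈ 668.0*I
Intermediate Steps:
√(-445605 + G(479, -366)) = √(-445605 + (-137 - 1*479)) = √(-445605 + (-137 - 479)) = √(-445605 - 616) = √(-446221) = I*√446221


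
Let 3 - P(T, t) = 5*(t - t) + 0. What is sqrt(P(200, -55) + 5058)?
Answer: sqrt(5061) ≈ 71.141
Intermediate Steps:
P(T, t) = 3 (P(T, t) = 3 - (5*(t - t) + 0) = 3 - (5*0 + 0) = 3 - (0 + 0) = 3 - 1*0 = 3 + 0 = 3)
sqrt(P(200, -55) + 5058) = sqrt(3 + 5058) = sqrt(5061)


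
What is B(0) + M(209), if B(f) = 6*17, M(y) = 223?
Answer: 325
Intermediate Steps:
B(f) = 102
B(0) + M(209) = 102 + 223 = 325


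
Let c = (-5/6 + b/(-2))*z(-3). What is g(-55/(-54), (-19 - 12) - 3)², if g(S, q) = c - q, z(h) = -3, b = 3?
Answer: 1681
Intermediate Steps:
c = 7 (c = (-5/6 + 3/(-2))*(-3) = (-5*⅙ + 3*(-½))*(-3) = (-⅚ - 3/2)*(-3) = -7/3*(-3) = 7)
g(S, q) = 7 - q
g(-55/(-54), (-19 - 12) - 3)² = (7 - ((-19 - 12) - 3))² = (7 - (-31 - 3))² = (7 - 1*(-34))² = (7 + 34)² = 41² = 1681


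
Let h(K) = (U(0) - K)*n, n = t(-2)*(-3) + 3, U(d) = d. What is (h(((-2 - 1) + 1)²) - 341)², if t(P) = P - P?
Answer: 124609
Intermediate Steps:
t(P) = 0
n = 3 (n = 0*(-3) + 3 = 0 + 3 = 3)
h(K) = -3*K (h(K) = (0 - K)*3 = -K*3 = -3*K)
(h(((-2 - 1) + 1)²) - 341)² = (-3*((-2 - 1) + 1)² - 341)² = (-3*(-3 + 1)² - 341)² = (-3*(-2)² - 341)² = (-3*4 - 341)² = (-12 - 341)² = (-353)² = 124609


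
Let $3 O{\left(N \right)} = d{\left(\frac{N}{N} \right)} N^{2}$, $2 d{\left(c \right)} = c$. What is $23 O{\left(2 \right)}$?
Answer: $\frac{46}{3} \approx 15.333$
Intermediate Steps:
$d{\left(c \right)} = \frac{c}{2}$
$O{\left(N \right)} = \frac{N^{2}}{6}$ ($O{\left(N \right)} = \frac{\frac{N \frac{1}{N}}{2} N^{2}}{3} = \frac{\frac{1}{2} \cdot 1 N^{2}}{3} = \frac{\frac{1}{2} N^{2}}{3} = \frac{N^{2}}{6}$)
$23 O{\left(2 \right)} = 23 \frac{2^{2}}{6} = 23 \cdot \frac{1}{6} \cdot 4 = 23 \cdot \frac{2}{3} = \frac{46}{3}$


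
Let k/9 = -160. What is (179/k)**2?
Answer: 32041/2073600 ≈ 0.015452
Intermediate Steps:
k = -1440 (k = 9*(-160) = -1440)
(179/k)**2 = (179/(-1440))**2 = (179*(-1/1440))**2 = (-179/1440)**2 = 32041/2073600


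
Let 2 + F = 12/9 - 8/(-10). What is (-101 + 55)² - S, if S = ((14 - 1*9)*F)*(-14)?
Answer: 6376/3 ≈ 2125.3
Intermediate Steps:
F = 2/15 (F = -2 + (12/9 - 8/(-10)) = -2 + (12*(⅑) - 8*(-⅒)) = -2 + (4/3 + ⅘) = -2 + 32/15 = 2/15 ≈ 0.13333)
S = -28/3 (S = ((14 - 1*9)*(2/15))*(-14) = ((14 - 9)*(2/15))*(-14) = (5*(2/15))*(-14) = (⅔)*(-14) = -28/3 ≈ -9.3333)
(-101 + 55)² - S = (-101 + 55)² - 1*(-28/3) = (-46)² + 28/3 = 2116 + 28/3 = 6376/3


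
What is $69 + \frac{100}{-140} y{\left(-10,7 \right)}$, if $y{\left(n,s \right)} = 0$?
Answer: $69$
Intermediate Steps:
$69 + \frac{100}{-140} y{\left(-10,7 \right)} = 69 + \frac{100}{-140} \cdot 0 = 69 + 100 \left(- \frac{1}{140}\right) 0 = 69 - 0 = 69 + 0 = 69$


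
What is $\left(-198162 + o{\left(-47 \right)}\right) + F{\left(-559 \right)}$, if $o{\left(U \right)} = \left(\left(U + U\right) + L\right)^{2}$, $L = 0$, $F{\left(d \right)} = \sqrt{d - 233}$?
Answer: $-189326 + 6 i \sqrt{22} \approx -1.8933 \cdot 10^{5} + 28.142 i$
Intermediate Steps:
$F{\left(d \right)} = \sqrt{-233 + d}$
$o{\left(U \right)} = 4 U^{2}$ ($o{\left(U \right)} = \left(\left(U + U\right) + 0\right)^{2} = \left(2 U + 0\right)^{2} = \left(2 U\right)^{2} = 4 U^{2}$)
$\left(-198162 + o{\left(-47 \right)}\right) + F{\left(-559 \right)} = \left(-198162 + 4 \left(-47\right)^{2}\right) + \sqrt{-233 - 559} = \left(-198162 + 4 \cdot 2209\right) + \sqrt{-792} = \left(-198162 + 8836\right) + 6 i \sqrt{22} = -189326 + 6 i \sqrt{22}$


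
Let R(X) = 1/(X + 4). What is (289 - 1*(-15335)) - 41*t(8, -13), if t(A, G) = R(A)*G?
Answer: 188021/12 ≈ 15668.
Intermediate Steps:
R(X) = 1/(4 + X)
t(A, G) = G/(4 + A)
(289 - 1*(-15335)) - 41*t(8, -13) = (289 - 1*(-15335)) - (-533)/(4 + 8) = (289 + 15335) - (-533)/12 = 15624 - (-533)/12 = 15624 - 41*(-13/12) = 15624 + 533/12 = 188021/12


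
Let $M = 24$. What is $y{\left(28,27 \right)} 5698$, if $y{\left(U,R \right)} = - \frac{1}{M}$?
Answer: $- \frac{2849}{12} \approx -237.42$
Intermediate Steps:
$y{\left(U,R \right)} = - \frac{1}{24}$
$y{\left(28,27 \right)} 5698 = \left(- \frac{1}{24}\right) 5698 = - \frac{2849}{12}$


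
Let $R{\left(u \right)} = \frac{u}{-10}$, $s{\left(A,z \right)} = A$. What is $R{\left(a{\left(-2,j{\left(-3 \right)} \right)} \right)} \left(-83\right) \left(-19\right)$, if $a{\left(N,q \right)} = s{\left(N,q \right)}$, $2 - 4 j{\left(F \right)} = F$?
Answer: $\frac{1577}{5} \approx 315.4$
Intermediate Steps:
$j{\left(F \right)} = \frac{1}{2} - \frac{F}{4}$
$a{\left(N,q \right)} = N$
$R{\left(u \right)} = - \frac{u}{10}$ ($R{\left(u \right)} = u \left(- \frac{1}{10}\right) = - \frac{u}{10}$)
$R{\left(a{\left(-2,j{\left(-3 \right)} \right)} \right)} \left(-83\right) \left(-19\right) = \left(- \frac{1}{10}\right) \left(-2\right) \left(-83\right) \left(-19\right) = \frac{1}{5} \left(-83\right) \left(-19\right) = \left(- \frac{83}{5}\right) \left(-19\right) = \frac{1577}{5}$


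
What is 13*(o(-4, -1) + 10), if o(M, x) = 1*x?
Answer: 117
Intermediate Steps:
o(M, x) = x
13*(o(-4, -1) + 10) = 13*(-1 + 10) = 13*9 = 117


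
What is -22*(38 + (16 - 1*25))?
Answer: -638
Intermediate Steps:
-22*(38 + (16 - 1*25)) = -22*(38 + (16 - 25)) = -22*(38 - 9) = -22*29 = -638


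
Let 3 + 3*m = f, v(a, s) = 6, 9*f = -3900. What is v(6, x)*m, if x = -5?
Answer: -2618/3 ≈ -872.67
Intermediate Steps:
f = -1300/3 (f = (⅑)*(-3900) = -1300/3 ≈ -433.33)
m = -1309/9 (m = -1 + (⅓)*(-1300/3) = -1 - 1300/9 = -1309/9 ≈ -145.44)
v(6, x)*m = 6*(-1309/9) = -2618/3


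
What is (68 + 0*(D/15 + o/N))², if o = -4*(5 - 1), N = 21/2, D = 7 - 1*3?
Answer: 4624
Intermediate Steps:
D = 4 (D = 7 - 3 = 4)
N = 21/2 (N = 21*(½) = 21/2 ≈ 10.500)
o = -16 (o = -4*4 = -16)
(68 + 0*(D/15 + o/N))² = (68 + 0*(4/15 - 16/21/2))² = (68 + 0*(4*(1/15) - 16*2/21))² = (68 + 0*(4/15 - 32/21))² = (68 + 0*(-44/35))² = (68 + 0)² = 68² = 4624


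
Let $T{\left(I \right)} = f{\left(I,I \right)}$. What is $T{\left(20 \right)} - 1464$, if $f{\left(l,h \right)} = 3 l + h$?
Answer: $-1384$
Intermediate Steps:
$f{\left(l,h \right)} = h + 3 l$
$T{\left(I \right)} = 4 I$ ($T{\left(I \right)} = I + 3 I = 4 I$)
$T{\left(20 \right)} - 1464 = 4 \cdot 20 - 1464 = 80 - 1464 = -1384$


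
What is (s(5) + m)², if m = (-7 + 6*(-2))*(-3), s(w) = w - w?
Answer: 3249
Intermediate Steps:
s(w) = 0
m = 57 (m = (-7 - 12)*(-3) = -19*(-3) = 57)
(s(5) + m)² = (0 + 57)² = 57² = 3249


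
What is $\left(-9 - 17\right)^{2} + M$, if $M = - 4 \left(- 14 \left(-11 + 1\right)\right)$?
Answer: $116$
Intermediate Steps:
$M = -560$ ($M = - 4 \left(\left(-14\right) \left(-10\right)\right) = \left(-4\right) 140 = -560$)
$\left(-9 - 17\right)^{2} + M = \left(-9 - 17\right)^{2} - 560 = \left(-26\right)^{2} - 560 = 676 - 560 = 116$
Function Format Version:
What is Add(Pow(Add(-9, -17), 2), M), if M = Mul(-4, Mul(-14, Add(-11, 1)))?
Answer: 116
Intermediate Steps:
M = -560 (M = Mul(-4, Mul(-14, -10)) = Mul(-4, 140) = -560)
Add(Pow(Add(-9, -17), 2), M) = Add(Pow(Add(-9, -17), 2), -560) = Add(Pow(-26, 2), -560) = Add(676, -560) = 116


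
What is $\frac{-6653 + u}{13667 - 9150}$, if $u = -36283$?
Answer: $- \frac{42936}{4517} \approx -9.5054$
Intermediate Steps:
$\frac{-6653 + u}{13667 - 9150} = \frac{-6653 - 36283}{13667 - 9150} = - \frac{42936}{4517}$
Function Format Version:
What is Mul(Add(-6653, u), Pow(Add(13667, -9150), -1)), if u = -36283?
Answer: Rational(-42936, 4517) ≈ -9.5054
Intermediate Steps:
Mul(Add(-6653, u), Pow(Add(13667, -9150), -1)) = Mul(Add(-6653, -36283), Pow(Add(13667, -9150), -1)) = Mul(-42936, Pow(4517, -1)) = Mul(-42936, Rational(1, 4517)) = Rational(-42936, 4517)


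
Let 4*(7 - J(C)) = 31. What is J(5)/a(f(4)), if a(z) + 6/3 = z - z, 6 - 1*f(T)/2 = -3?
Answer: 3/8 ≈ 0.37500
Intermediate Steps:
f(T) = 18 (f(T) = 12 - 2*(-3) = 12 + 6 = 18)
J(C) = -¾ (J(C) = 7 - ¼*31 = 7 - 31/4 = -¾)
a(z) = -2 (a(z) = -2 + (z - z) = -2 + 0 = -2)
J(5)/a(f(4)) = -¾/(-2) = -¾*(-½) = 3/8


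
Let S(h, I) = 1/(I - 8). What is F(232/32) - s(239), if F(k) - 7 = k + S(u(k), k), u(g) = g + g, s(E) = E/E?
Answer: 143/12 ≈ 11.917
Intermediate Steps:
s(E) = 1
u(g) = 2*g
S(h, I) = 1/(-8 + I)
F(k) = 7 + k + 1/(-8 + k) (F(k) = 7 + (k + 1/(-8 + k)) = 7 + k + 1/(-8 + k))
F(232/32) - s(239) = (-55 + (232/32)² - 232/32)/(-8 + 232/32) - 1*1 = (-55 + (232*(1/32))² - 232/32)/(-8 + 232*(1/32)) - 1 = (-55 + (29/4)² - 1*29/4)/(-8 + 29/4) - 1 = (-55 + 841/16 - 29/4)/(-¾) - 1 = -4/3*(-155/16) - 1 = 155/12 - 1 = 143/12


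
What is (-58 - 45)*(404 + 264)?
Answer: -68804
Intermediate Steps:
(-58 - 45)*(404 + 264) = -103*668 = -68804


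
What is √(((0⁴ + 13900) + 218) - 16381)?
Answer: I*√2263 ≈ 47.571*I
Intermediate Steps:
√(((0⁴ + 13900) + 218) - 16381) = √(((0 + 13900) + 218) - 16381) = √((13900 + 218) - 16381) = √(14118 - 16381) = √(-2263) = I*√2263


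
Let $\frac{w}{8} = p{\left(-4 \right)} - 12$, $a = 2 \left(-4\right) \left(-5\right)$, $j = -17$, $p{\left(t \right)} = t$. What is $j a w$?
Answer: $87040$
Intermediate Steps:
$a = 40$ ($a = \left(-8\right) \left(-5\right) = 40$)
$w = -128$ ($w = 8 \left(-4 - 12\right) = 8 \left(-16\right) = -128$)
$j a w = \left(-17\right) 40 \left(-128\right) = \left(-680\right) \left(-128\right) = 87040$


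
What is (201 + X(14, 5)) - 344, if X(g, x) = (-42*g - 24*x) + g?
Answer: -837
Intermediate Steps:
X(g, x) = -41*g - 24*x
(201 + X(14, 5)) - 344 = (201 + (-41*14 - 24*5)) - 344 = (201 + (-574 - 120)) - 344 = (201 - 694) - 344 = -493 - 344 = -837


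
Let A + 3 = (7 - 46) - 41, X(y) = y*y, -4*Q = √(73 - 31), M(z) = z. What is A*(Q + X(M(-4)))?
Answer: -1328 + 83*√42/4 ≈ -1193.5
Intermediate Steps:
Q = -√42/4 (Q = -√(73 - 31)/4 = -√42/4 ≈ -1.6202)
X(y) = y²
A = -83 (A = -3 + ((7 - 46) - 41) = -3 + (-39 - 41) = -3 - 80 = -83)
A*(Q + X(M(-4))) = -83*(-√42/4 + (-4)²) = -83*(-√42/4 + 16) = -83*(16 - √42/4) = -1328 + 83*√42/4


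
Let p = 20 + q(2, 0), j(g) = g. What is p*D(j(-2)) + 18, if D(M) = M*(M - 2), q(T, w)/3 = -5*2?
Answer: -62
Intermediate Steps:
q(T, w) = -30 (q(T, w) = 3*(-5*2) = 3*(-10) = -30)
p = -10 (p = 20 - 30 = -10)
D(M) = M*(-2 + M)
p*D(j(-2)) + 18 = -(-20)*(-2 - 2) + 18 = -(-20)*(-4) + 18 = -10*8 + 18 = -80 + 18 = -62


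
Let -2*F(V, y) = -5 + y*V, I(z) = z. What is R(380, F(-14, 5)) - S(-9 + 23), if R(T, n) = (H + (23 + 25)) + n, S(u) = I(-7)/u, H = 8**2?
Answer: 150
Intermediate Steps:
H = 64
F(V, y) = 5/2 - V*y/2 (F(V, y) = -(-5 + y*V)/2 = -(-5 + V*y)/2 = 5/2 - V*y/2)
S(u) = -7/u
R(T, n) = 112 + n (R(T, n) = (64 + (23 + 25)) + n = (64 + 48) + n = 112 + n)
R(380, F(-14, 5)) - S(-9 + 23) = (112 + (5/2 - 1/2*(-14)*5)) - (-7)/(-9 + 23) = (112 + (5/2 + 35)) - (-7)/14 = (112 + 75/2) - (-7)/14 = 299/2 - 1*(-1/2) = 299/2 + 1/2 = 150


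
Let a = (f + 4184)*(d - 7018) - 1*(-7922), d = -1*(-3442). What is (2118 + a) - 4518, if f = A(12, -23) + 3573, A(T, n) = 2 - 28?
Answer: -27640534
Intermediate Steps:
A(T, n) = -26
d = 3442
f = 3547 (f = -26 + 3573 = 3547)
a = -27638134 (a = (3547 + 4184)*(3442 - 7018) - 1*(-7922) = 7731*(-3576) + 7922 = -27646056 + 7922 = -27638134)
(2118 + a) - 4518 = (2118 - 27638134) - 4518 = -27636016 - 4518 = -27640534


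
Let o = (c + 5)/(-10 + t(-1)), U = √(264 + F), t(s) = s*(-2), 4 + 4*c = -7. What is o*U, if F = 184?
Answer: -9*√7/4 ≈ -5.9529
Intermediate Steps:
c = -11/4 (c = -1 + (¼)*(-7) = -1 - 7/4 = -11/4 ≈ -2.7500)
t(s) = -2*s
U = 8*√7 (U = √(264 + 184) = √448 = 8*√7 ≈ 21.166)
o = -9/32 (o = (-11/4 + 5)/(-10 - 2*(-1)) = 9/(4*(-10 + 2)) = (9/4)/(-8) = (9/4)*(-⅛) = -9/32 ≈ -0.28125)
o*U = -9*√7/4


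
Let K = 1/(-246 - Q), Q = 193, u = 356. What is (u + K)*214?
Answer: 33444562/439 ≈ 76184.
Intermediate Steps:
K = -1/439 (K = 1/(-246 - 1*193) = 1/(-246 - 193) = 1/(-439) = -1/439 ≈ -0.0022779)
(u + K)*214 = (356 - 1/439)*214 = (156283/439)*214 = 33444562/439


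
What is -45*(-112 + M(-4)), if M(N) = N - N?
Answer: 5040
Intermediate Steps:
M(N) = 0
-45*(-112 + M(-4)) = -45*(-112 + 0) = -45*(-112) = 5040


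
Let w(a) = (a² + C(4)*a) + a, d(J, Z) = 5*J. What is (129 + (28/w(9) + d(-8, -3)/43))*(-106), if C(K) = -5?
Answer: -26396014/1935 ≈ -13641.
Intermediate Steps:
w(a) = a² - 4*a (w(a) = (a² - 5*a) + a = a² - 4*a)
(129 + (28/w(9) + d(-8, -3)/43))*(-106) = (129 + (28/((9*(-4 + 9))) + (5*(-8))/43))*(-106) = (129 + (28/((9*5)) - 40*1/43))*(-106) = (129 + (28/45 - 40/43))*(-106) = (129 - 596/1935)*(-106) = (249019/1935)*(-106) = -26396014/1935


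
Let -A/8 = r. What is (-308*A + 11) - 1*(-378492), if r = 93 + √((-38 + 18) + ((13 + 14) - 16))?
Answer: 607655 + 7392*I ≈ 6.0766e+5 + 7392.0*I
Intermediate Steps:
r = 93 + 3*I (r = 93 + √(-20 + (27 - 16)) = 93 + √(-20 + 11) = 93 + √(-9) = 93 + 3*I ≈ 93.0 + 3.0*I)
A = -744 - 24*I (A = -8*(93 + 3*I) = -744 - 24*I ≈ -744.0 - 24.0*I)
(-308*A + 11) - 1*(-378492) = (-308*(-744 - 24*I) + 11) - 1*(-378492) = ((229152 + 7392*I) + 11) + 378492 = (229163 + 7392*I) + 378492 = 607655 + 7392*I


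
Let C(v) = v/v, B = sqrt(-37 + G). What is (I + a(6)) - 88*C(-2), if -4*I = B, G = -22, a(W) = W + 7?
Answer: -75 - I*sqrt(59)/4 ≈ -75.0 - 1.9203*I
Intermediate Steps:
a(W) = 7 + W
B = I*sqrt(59) (B = sqrt(-37 - 22) = sqrt(-59) = I*sqrt(59) ≈ 7.6811*I)
C(v) = 1
I = -I*sqrt(59)/4 ≈ -1.9203*I
(I + a(6)) - 88*C(-2) = (-I*sqrt(59)/4 + (7 + 6)) - 88*1 = (-I*sqrt(59)/4 + 13) - 88 = (13 - I*sqrt(59)/4) - 88 = -75 - I*sqrt(59)/4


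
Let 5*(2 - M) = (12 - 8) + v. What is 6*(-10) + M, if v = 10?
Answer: -304/5 ≈ -60.800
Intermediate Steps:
M = -⅘ (M = 2 - ((12 - 8) + 10)/5 = 2 - (4 + 10)/5 = 2 - ⅕*14 = 2 - 14/5 = -⅘ ≈ -0.80000)
6*(-10) + M = 6*(-10) - ⅘ = -60 - ⅘ = -304/5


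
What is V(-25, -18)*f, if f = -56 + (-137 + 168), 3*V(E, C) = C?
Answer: 150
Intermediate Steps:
V(E, C) = C/3
f = -25 (f = -56 + 31 = -25)
V(-25, -18)*f = ((⅓)*(-18))*(-25) = -6*(-25) = 150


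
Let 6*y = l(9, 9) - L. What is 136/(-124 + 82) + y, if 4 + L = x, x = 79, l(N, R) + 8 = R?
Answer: -109/7 ≈ -15.571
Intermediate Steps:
l(N, R) = -8 + R
L = 75 (L = -4 + 79 = 75)
y = -37/3 (y = ((-8 + 9) - 1*75)/6 = (1 - 75)/6 = (1/6)*(-74) = -37/3 ≈ -12.333)
136/(-124 + 82) + y = 136/(-124 + 82) - 37/3 = 136/(-42) - 37/3 = -1/42*136 - 37/3 = -68/21 - 37/3 = -109/7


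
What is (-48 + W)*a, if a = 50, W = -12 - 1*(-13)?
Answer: -2350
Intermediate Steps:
W = 1 (W = -12 + 13 = 1)
(-48 + W)*a = (-48 + 1)*50 = -47*50 = -2350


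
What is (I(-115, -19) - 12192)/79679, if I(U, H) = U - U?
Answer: -12192/79679 ≈ -0.15301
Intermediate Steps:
I(U, H) = 0
(I(-115, -19) - 12192)/79679 = (0 - 12192)/79679 = -12192*1/79679 = -12192/79679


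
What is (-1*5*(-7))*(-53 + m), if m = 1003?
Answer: 33250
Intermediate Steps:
(-1*5*(-7))*(-53 + m) = (-1*5*(-7))*(-53 + 1003) = -5*(-7)*950 = 35*950 = 33250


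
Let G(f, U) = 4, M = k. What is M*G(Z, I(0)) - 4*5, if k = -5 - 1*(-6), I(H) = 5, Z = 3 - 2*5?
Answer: -16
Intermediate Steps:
Z = -7 (Z = 3 - 10 = -7)
k = 1 (k = -5 + 6 = 1)
M = 1
M*G(Z, I(0)) - 4*5 = 1*4 - 4*5 = 4 - 20 = -16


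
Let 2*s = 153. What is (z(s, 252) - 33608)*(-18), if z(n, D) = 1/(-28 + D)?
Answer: 67753719/112 ≈ 6.0494e+5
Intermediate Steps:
s = 153/2 (s = (½)*153 = 153/2 ≈ 76.500)
(z(s, 252) - 33608)*(-18) = (1/(-28 + 252) - 33608)*(-18) = (1/224 - 33608)*(-18) = -7528191/224*(-18) = 67753719/112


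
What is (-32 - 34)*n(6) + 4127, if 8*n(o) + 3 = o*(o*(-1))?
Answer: 17795/4 ≈ 4448.8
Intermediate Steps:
n(o) = -3/8 - o²/8 (n(o) = -3/8 + (o*(o*(-1)))/8 = -3/8 + (o*(-o))/8 = -3/8 + (-o²)/8 = -3/8 - o²/8)
(-32 - 34)*n(6) + 4127 = (-32 - 34)*(-3/8 - ⅛*6²) + 4127 = -66*(-3/8 - ⅛*36) + 4127 = -66*(-3/8 - 9/2) + 4127 = -66*(-39/8) + 4127 = 1287/4 + 4127 = 17795/4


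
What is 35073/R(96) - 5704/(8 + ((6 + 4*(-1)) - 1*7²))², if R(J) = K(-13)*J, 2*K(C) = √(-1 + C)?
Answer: -5704/1521 - 11691*I*√14/224 ≈ -3.7502 - 195.28*I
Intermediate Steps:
K(C) = √(-1 + C)/2
R(J) = I*J*√14/2 (R(J) = (√(-1 - 13)/2)*J = (√(-14)/2)*J = ((I*√14)/2)*J = (I*√14/2)*J = I*J*√14/2)
35073/R(96) - 5704/(8 + ((6 + 4*(-1)) - 1*7²))² = 35073/(((½)*I*96*√14)) - 5704/(8 + ((6 + 4*(-1)) - 1*7²))² = 35073/((48*I*√14)) - 5704/(8 + ((6 - 4) - 1*49))² = 35073*(-I*√14/672) - 5704/(8 + (2 - 49))² = -11691*I*√14/224 - 5704/(8 - 47)² = -11691*I*√14/224 - 5704/((-39)²) = -11691*I*√14/224 - 5704/1521 = -5704/1521 - 11691*I*√14/224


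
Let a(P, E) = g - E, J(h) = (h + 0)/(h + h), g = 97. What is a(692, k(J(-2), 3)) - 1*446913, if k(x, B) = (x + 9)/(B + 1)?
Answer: -3574547/8 ≈ -4.4682e+5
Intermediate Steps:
J(h) = ½ (J(h) = h/((2*h)) = h*(1/(2*h)) = ½)
k(x, B) = (9 + x)/(1 + B)
a(P, E) = 97 - E
a(692, k(J(-2), 3)) - 1*446913 = (97 - (9 + ½)/(1 + 3)) - 1*446913 = (97 - 19/(4*2)) - 446913 = (97 - 1*19/8) - 446913 = (97 - 19/8) - 446913 = 757/8 - 446913 = -3574547/8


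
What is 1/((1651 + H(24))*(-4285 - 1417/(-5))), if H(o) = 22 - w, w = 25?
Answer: -5/32973184 ≈ -1.5164e-7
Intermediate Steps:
H(o) = -3 (H(o) = 22 - 1*25 = 22 - 25 = -3)
1/((1651 + H(24))*(-4285 - 1417/(-5))) = 1/((1651 - 3)*(-4285 - 1417/(-5))) = 1/(1648*(-4285 - 1417*(-⅕))) = 1/(1648*(-4285 + 1417/5)) = 1/(1648*(-20008/5)) = 1/(-32973184/5) = -5/32973184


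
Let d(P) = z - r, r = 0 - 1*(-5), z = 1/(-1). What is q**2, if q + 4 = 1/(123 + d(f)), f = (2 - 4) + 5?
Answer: 218089/13689 ≈ 15.932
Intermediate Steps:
z = -1
r = 5 (r = 0 + 5 = 5)
f = 3 (f = -2 + 5 = 3)
d(P) = -6 (d(P) = -1 - 1*5 = -1 - 5 = -6)
q = -467/117 (q = -4 + 1/(123 - 6) = -4 + 1/117 = -467/117 ≈ -3.9915)
q**2 = (-467/117)**2 = 218089/13689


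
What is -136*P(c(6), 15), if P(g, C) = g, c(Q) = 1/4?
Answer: -34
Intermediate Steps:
c(Q) = ¼
-136*P(c(6), 15) = -136*¼ = -34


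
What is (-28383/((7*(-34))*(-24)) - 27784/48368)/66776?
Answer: -31906899/384348766592 ≈ -8.3016e-5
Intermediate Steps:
(-28383/((7*(-34))*(-24)) - 27784/48368)/66776 = (-28383/((-238*(-24))) - 27784*1/48368)*(1/66776) = (-28383/5712 - 3473/6046)*(1/66776) = (-28383*1/5712 - 3473/6046)*(1/66776) = (-9461/1904 - 3473/6046)*(1/66776) = -31906899/5755792*1/66776 = -31906899/384348766592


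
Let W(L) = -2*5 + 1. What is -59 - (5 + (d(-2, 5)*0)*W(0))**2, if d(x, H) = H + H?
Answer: -84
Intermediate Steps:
W(L) = -9 (W(L) = -10 + 1 = -9)
d(x, H) = 2*H
-59 - (5 + (d(-2, 5)*0)*W(0))**2 = -59 - (5 + ((2*5)*0)*(-9))**2 = -59 - (5 + (10*0)*(-9))**2 = -59 - (5 + 0*(-9))**2 = -59 - (5 + 0)**2 = -59 - 1*5**2 = -59 - 1*25 = -59 - 25 = -84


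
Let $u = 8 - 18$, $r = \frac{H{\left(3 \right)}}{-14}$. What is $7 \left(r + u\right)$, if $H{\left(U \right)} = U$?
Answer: $- \frac{143}{2} \approx -71.5$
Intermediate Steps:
$r = - \frac{3}{14}$ ($r = \frac{3}{-14} = 3 \left(- \frac{1}{14}\right) = - \frac{3}{14} \approx -0.21429$)
$u = -10$
$7 \left(r + u\right) = 7 \left(- \frac{3}{14} - 10\right) = 7 \left(- \frac{143}{14}\right) = - \frac{143}{2}$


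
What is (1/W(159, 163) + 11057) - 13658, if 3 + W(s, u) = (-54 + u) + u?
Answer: -699668/269 ≈ -2601.0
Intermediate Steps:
W(s, u) = -57 + 2*u (W(s, u) = -3 + ((-54 + u) + u) = -3 + (-54 + 2*u) = -57 + 2*u)
(1/W(159, 163) + 11057) - 13658 = (1/(-57 + 2*163) + 11057) - 13658 = (1/(-57 + 326) + 11057) - 13658 = (1/269 + 11057) - 13658 = 2974334/269 - 13658 = -699668/269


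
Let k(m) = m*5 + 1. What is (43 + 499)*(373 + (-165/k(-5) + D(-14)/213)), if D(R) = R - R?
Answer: 823569/4 ≈ 2.0589e+5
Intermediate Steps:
k(m) = 1 + 5*m (k(m) = 5*m + 1 = 1 + 5*m)
D(R) = 0
(43 + 499)*(373 + (-165/k(-5) + D(-14)/213)) = (43 + 499)*(373 + (-165/(1 + 5*(-5)) + 0/213)) = 542*(373 + (-165/(1 - 25) + 0*(1/213))) = 542*(373 + (-165/(-24) + 0)) = 542*(373 + (-165*(-1/24) + 0)) = 542*(373 + (55/8 + 0)) = 542*(373 + 55/8) = 542*(3039/8) = 823569/4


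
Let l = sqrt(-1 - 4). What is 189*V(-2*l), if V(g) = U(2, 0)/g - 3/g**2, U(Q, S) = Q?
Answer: 567/20 + 189*I*sqrt(5)/5 ≈ 28.35 + 84.523*I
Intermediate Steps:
l = I*sqrt(5) (l = sqrt(-5) = I*sqrt(5) ≈ 2.2361*I)
V(g) = -3/g**2 + 2/g (V(g) = 2/g - 3/g**2 = -3/g**2 + 2/g)
189*V(-2*l) = 189*((-3 + 2*(-2*I*sqrt(5)))/(-2*I*sqrt(5))**2) = 189*(-(-3 - 4*I*sqrt(5))/20) = 189*(3/20 + I*sqrt(5)/5) = 567/20 + 189*I*sqrt(5)/5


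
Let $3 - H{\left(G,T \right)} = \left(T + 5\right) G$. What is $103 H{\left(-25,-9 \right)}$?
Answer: $-9991$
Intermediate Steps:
$H{\left(G,T \right)} = 3 - G \left(5 + T\right)$ ($H{\left(G,T \right)} = 3 - \left(T + 5\right) G = 3 - \left(5 + T\right) G = 3 - G \left(5 + T\right)$)
$103 H{\left(-25,-9 \right)} = 103 \left(3 - -125 - \left(-25\right) \left(-9\right)\right) = 103 \left(3 + 125 - 225\right) = 103 \left(-97\right) = -9991$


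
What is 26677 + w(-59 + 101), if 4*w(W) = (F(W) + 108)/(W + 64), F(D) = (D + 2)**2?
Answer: 2828273/106 ≈ 26682.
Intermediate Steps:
F(D) = (2 + D)**2
w(W) = (108 + (2 + W)**2)/(4*(64 + W)) (w(W) = (((2 + W)**2 + 108)/(W + 64))/4 = ((108 + (2 + W)**2)/(64 + W))/4 = (108 + (2 + W)**2)/(4*(64 + W)))
26677 + w(-59 + 101) = 26677 + (108 + (2 + (-59 + 101))**2)/(4*(64 + (-59 + 101))) = 26677 + (108 + (2 + 42)**2)/(4*(64 + 42)) = 26677 + (1/4)*(108 + 44**2)/106 = 26677 + (1/4)*(1/106)*(108 + 1936) = 26677 + (1/4)*(1/106)*2044 = 26677 + 511/106 = 2828273/106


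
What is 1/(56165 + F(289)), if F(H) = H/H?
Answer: 1/56166 ≈ 1.7804e-5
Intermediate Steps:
F(H) = 1
1/(56165 + F(289)) = 1/(56165 + 1) = 1/56166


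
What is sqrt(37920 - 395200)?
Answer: 4*I*sqrt(22330) ≈ 597.73*I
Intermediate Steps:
sqrt(37920 - 395200) = sqrt(-357280) = 4*I*sqrt(22330)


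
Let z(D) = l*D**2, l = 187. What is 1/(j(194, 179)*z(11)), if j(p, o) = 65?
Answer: 1/1470755 ≈ 6.7992e-7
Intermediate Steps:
z(D) = 187*D**2
1/(j(194, 179)*z(11)) = 1/(65*((187*11**2))) = 1/(65*((187*121))) = (1/65)/22627 = (1/65)*(1/22627) = 1/1470755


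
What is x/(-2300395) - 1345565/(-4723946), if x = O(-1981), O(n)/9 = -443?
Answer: 3114165370877/10866941758670 ≈ 0.28657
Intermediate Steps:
O(n) = -3987 (O(n) = 9*(-443) = -3987)
x = -3987
x/(-2300395) - 1345565/(-4723946) = -3987/(-2300395) - 1345565/(-4723946) = -3987*(-1/2300395) - 1345565*(-1/4723946) = 3987/2300395 + 1345565/4723946 = 3114165370877/10866941758670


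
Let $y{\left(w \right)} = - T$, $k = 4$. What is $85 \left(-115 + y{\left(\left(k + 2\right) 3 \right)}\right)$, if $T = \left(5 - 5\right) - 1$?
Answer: $-9690$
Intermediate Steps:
$T = -1$ ($T = 0 - 1 = -1$)
$y{\left(w \right)} = 1$ ($y{\left(w \right)} = \left(-1\right) \left(-1\right) = 1$)
$85 \left(-115 + y{\left(\left(k + 2\right) 3 \right)}\right) = 85 \left(-115 + 1\right) = 85 \left(-114\right) = -9690$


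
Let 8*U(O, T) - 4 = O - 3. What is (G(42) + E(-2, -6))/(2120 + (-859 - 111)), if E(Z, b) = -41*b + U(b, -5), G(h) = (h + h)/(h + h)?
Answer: 1971/9200 ≈ 0.21424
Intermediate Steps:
U(O, T) = 1/8 + O/8 (U(O, T) = 1/2 + (O - 3)/8 = 1/2 + (-3 + O)/8 = 1/2 + (-3/8 + O/8) = 1/8 + O/8)
G(h) = 1 (G(h) = (2*h)/((2*h)) = (2*h)*(1/(2*h)) = 1)
E(Z, b) = 1/8 - 327*b/8 (E(Z, b) = -41*b + (1/8 + b/8) = 1/8 - 327*b/8)
(G(42) + E(-2, -6))/(2120 + (-859 - 111)) = (1 + (1/8 - 327/8*(-6)))/(2120 + (-859 - 111)) = (1 + (1/8 + 981/4))/(2120 - 970) = (1 + 1963/8)/1150 = (1971/8)*(1/1150) = 1971/9200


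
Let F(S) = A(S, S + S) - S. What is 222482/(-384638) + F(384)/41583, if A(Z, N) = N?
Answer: -1517294669/2665733659 ≈ -0.56918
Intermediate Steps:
F(S) = S (F(S) = (S + S) - S = 2*S - S = S)
222482/(-384638) + F(384)/41583 = 222482/(-384638) + 384/41583 = 222482*(-1/384638) + 384*(1/41583) = -111241/192319 + 128/13861 = -1517294669/2665733659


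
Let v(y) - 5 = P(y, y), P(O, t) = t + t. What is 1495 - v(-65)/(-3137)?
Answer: 4689690/3137 ≈ 1495.0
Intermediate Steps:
P(O, t) = 2*t
v(y) = 5 + 2*y
1495 - v(-65)/(-3137) = 1495 - (5 + 2*(-65))/(-3137) = 1495 - (5 - 130)*(-1)/3137 = 1495 - (-125)*(-1)/3137 = 1495 - 1*125/3137 = 1495 - 125/3137 = 4689690/3137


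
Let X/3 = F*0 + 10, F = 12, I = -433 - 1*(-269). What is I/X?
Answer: -82/15 ≈ -5.4667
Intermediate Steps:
I = -164 (I = -433 + 269 = -164)
X = 30 (X = 3*(12*0 + 10) = 3*(0 + 10) = 3*10 = 30)
I/X = -164/30 = -164*1/30 = -82/15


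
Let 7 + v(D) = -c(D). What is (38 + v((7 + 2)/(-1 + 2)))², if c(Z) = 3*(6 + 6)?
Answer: 25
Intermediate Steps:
c(Z) = 36 (c(Z) = 3*12 = 36)
v(D) = -43 (v(D) = -7 - 1*36 = -7 - 36 = -43)
(38 + v((7 + 2)/(-1 + 2)))² = (38 - 43)² = (-5)² = 25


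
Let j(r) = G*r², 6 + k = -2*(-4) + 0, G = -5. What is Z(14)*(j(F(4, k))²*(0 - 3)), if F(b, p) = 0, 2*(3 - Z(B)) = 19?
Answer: 0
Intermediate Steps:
k = 2 (k = -6 + (-2*(-4) + 0) = -6 + (8 + 0) = -6 + 8 = 2)
Z(B) = -13/2 (Z(B) = 3 - ½*19 = 3 - 19/2 = -13/2)
j(r) = -5*r²
Z(14)*(j(F(4, k))²*(0 - 3)) = -13*(-5*0²)²*(0 - 3)/2 = -13*(-5*0)²*(-3)/2 = -13*0²*(-3)/2 = -0*(-3) = -13/2*0 = 0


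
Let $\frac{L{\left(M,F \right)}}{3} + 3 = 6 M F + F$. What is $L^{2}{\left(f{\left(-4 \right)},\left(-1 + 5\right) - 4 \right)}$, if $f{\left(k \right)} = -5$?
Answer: $81$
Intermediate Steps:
$L{\left(M,F \right)} = -9 + 3 F + 18 F M$ ($L{\left(M,F \right)} = -9 + 3 \left(6 M F + F\right) = -9 + 3 \left(6 F M + F\right) = -9 + 3 \left(F + 6 F M\right) = -9 + \left(3 F + 18 F M\right) = -9 + 3 F + 18 F M$)
$L^{2}{\left(f{\left(-4 \right)},\left(-1 + 5\right) - 4 \right)} = \left(-9 + 3 \left(\left(-1 + 5\right) - 4\right) + 18 \left(\left(-1 + 5\right) - 4\right) \left(-5\right)\right)^{2} = \left(-9 + 3 \left(4 - 4\right) + 18 \left(4 - 4\right) \left(-5\right)\right)^{2} = \left(-9 + 3 \cdot 0 + 18 \cdot 0 \left(-5\right)\right)^{2} = \left(-9 + 0 + 0\right)^{2} = \left(-9\right)^{2} = 81$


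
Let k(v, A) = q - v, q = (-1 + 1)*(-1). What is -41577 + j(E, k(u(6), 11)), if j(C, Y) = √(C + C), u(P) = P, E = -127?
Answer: -41577 + I*√254 ≈ -41577.0 + 15.937*I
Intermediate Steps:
q = 0 (q = 0*(-1) = 0)
k(v, A) = -v (k(v, A) = 0 - v = -v)
j(C, Y) = √2*√C (j(C, Y) = √(2*C) = √2*√C)
-41577 + j(E, k(u(6), 11)) = -41577 + √2*√(-127) = -41577 + √2*(I*√127) = -41577 + I*√254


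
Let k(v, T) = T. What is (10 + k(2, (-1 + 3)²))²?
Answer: 196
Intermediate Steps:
(10 + k(2, (-1 + 3)²))² = (10 + (-1 + 3)²)² = (10 + 2²)² = (10 + 4)² = 14² = 196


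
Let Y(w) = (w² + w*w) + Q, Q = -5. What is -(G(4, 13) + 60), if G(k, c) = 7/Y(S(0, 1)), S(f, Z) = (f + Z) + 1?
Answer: -187/3 ≈ -62.333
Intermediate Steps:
S(f, Z) = 1 + Z + f (S(f, Z) = (Z + f) + 1 = 1 + Z + f)
Y(w) = -5 + 2*w² (Y(w) = (w² + w*w) - 5 = (w² + w²) - 5 = 2*w² - 5 = -5 + 2*w²)
G(k, c) = 7/3 (G(k, c) = 7/(-5 + 2*(1 + 1 + 0)²) = 7/(-5 + 2*2²) = 7/(-5 + 2*4) = 7/(-5 + 8) = 7/3)
-(G(4, 13) + 60) = -(7/3 + 60) = -1*187/3 = -187/3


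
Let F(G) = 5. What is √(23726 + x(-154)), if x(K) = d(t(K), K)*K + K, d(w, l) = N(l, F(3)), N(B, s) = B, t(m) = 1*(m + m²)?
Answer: 2*√11822 ≈ 217.46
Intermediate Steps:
t(m) = m + m²
d(w, l) = l
x(K) = K + K² (x(K) = K*K + K = K² + K = K + K²)
√(23726 + x(-154)) = √(23726 - 154*(1 - 154)) = √(23726 - 154*(-153)) = √(23726 + 23562) = √47288 = 2*√11822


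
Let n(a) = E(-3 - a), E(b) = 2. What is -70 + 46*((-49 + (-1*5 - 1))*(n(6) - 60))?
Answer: 146670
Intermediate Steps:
n(a) = 2
-70 + 46*((-49 + (-1*5 - 1))*(n(6) - 60)) = -70 + 46*((-49 + (-1*5 - 1))*(2 - 60)) = -70 + 46*((-49 + (-5 - 1))*(-58)) = -70 + 46*((-49 - 6)*(-58)) = -70 + 46*(-55*(-58)) = -70 + 46*3190 = -70 + 146740 = 146670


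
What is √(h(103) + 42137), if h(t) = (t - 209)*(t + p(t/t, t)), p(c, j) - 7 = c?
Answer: 11*√251 ≈ 174.27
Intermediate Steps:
p(c, j) = 7 + c
h(t) = (-209 + t)*(8 + t) (h(t) = (t - 209)*(t + (7 + t/t)) = (-209 + t)*(t + (7 + 1)) = (-209 + t)*(t + 8) = (-209 + t)*(8 + t))
√(h(103) + 42137) = √((-1672 + 103² - 201*103) + 42137) = √((-1672 + 10609 - 20703) + 42137) = √(-11766 + 42137) = √30371 = 11*√251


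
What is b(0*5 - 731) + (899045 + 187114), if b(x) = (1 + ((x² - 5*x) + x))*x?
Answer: -391669907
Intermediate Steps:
b(x) = x*(1 + x² - 4*x) (b(x) = (1 + (x² - 4*x))*x = (1 + x² - 4*x)*x = x*(1 + x² - 4*x))
b(0*5 - 731) + (899045 + 187114) = (0*5 - 731)*(1 + (0*5 - 731)² - 4*(0*5 - 731)) + (899045 + 187114) = (0 - 731)*(1 + (0 - 731)² - 4*(0 - 731)) + 1086159 = -731*(1 + (-731)² - 4*(-731)) + 1086159 = -731*(1 + 534361 + 2924) + 1086159 = -731*537286 + 1086159 = -392756066 + 1086159 = -391669907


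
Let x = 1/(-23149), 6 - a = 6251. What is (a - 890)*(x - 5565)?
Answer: 919160567110/23149 ≈ 3.9706e+7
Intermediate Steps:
a = -6245 (a = 6 - 1*6251 = 6 - 6251 = -6245)
x = -1/23149 ≈ -4.3198e-5
(a - 890)*(x - 5565) = (-6245 - 890)*(-1/23149 - 5565) = -7135*(-128824186/23149) = 919160567110/23149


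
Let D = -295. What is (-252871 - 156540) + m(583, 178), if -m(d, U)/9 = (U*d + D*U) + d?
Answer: -876034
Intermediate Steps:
m(d, U) = -9*d + 2655*U - 9*U*d (m(d, U) = -9*((U*d - 295*U) + d) = -9*((-295*U + U*d) + d) = -9*(d - 295*U + U*d) = -9*d + 2655*U - 9*U*d)
(-252871 - 156540) + m(583, 178) = (-252871 - 156540) + (-9*583 + 2655*178 - 9*178*583) = -409411 + (-5247 + 472590 - 933966) = -409411 - 466623 = -876034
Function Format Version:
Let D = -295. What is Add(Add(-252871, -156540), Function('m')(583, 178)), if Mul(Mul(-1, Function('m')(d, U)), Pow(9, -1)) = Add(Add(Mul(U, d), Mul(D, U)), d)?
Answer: -876034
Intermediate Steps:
Function('m')(d, U) = Add(Mul(-9, d), Mul(2655, U), Mul(-9, U, d)) (Function('m')(d, U) = Mul(-9, Add(Add(Mul(U, d), Mul(-295, U)), d)) = Mul(-9, Add(Add(Mul(-295, U), Mul(U, d)), d)) = Mul(-9, Add(d, Mul(-295, U), Mul(U, d))) = Add(Mul(-9, d), Mul(2655, U), Mul(-9, U, d)))
Add(Add(-252871, -156540), Function('m')(583, 178)) = Add(Add(-252871, -156540), Add(Mul(-9, 583), Mul(2655, 178), Mul(-9, 178, 583))) = Add(-409411, Add(-5247, 472590, -933966)) = Add(-409411, -466623) = -876034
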